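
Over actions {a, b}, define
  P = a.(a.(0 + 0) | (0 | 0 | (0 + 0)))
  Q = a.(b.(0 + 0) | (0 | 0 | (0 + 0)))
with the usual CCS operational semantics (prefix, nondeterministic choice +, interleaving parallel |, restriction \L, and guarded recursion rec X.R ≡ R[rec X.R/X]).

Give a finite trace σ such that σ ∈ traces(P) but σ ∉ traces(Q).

aa

LTS(P): 3 reachable states
  s0 = a.(a.(0 + 0) | (0 | 0 | (0 + 0))) → -a-> s1
  s1 = a.(0 + 0) | (0 | 0 | (0 + 0)) → -a-> s2
  s2 = (0 + 0) | (0 | 0 | (0 + 0)) → ∅
LTS(Q): 3 reachable states
  t0 = a.(b.(0 + 0) | (0 | 0 | (0 + 0))) → -a-> t1
  t1 = b.(0 + 0) | (0 | 0 | (0 + 0)) → -b-> t2
  t2 = (0 + 0) | (0 | 0 | (0 + 0)) → ∅
Run σ = ⟨aa⟩ on P: start {s0}
  [1] a ⇒ {s1}
  [2] a ⇒ {s2}
  P completes σ.
Run σ = ⟨aa⟩ on Q: start {t0}
  [1] a ⇒ {t1}
  [2] a ⇒ no successor for Q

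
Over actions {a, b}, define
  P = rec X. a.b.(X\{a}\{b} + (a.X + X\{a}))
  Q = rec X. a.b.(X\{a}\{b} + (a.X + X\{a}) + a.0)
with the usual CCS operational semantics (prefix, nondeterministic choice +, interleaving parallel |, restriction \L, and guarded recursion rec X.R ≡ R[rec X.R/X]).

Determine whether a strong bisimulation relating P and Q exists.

Reachable graph of P (3 states):
  p0 = rec X. a.b.(X\{a}\{b} + (a.X + X\{a})) :: —a→ p1
  p1 = b.((rec X. a.b.(X\{a}\{b} + (a.X + X\{a})))\{a}\{b} + (a.(rec X. a.b.(X\{a}\{b} + (a.X + X\{a}))) + (rec X. a.b.(X\{a}\{b} + (a.X + X\{a})))\{a})) :: —b→ p2
  p2 = (rec X. a.b.(X\{a}\{b} + (a.X + X\{a})))\{a}\{b} + (a.(rec X. a.b.(X\{a}\{b} + (a.X + X\{a}))) + (rec X. a.b.(X\{a}\{b} + (a.X + X\{a})))\{a}) :: —a→ p0
Reachable graph of Q (4 states):
  q0 = rec X. a.b.(X\{a}\{b} + (a.X + X\{a}) + a.0) :: —a→ q1
  q1 = b.((rec X. a.b.(X\{a}\{b} + (a.X + X\{a}) + a.0))\{a}\{b} + (a.(rec X. a.b.(X\{a}\{b} + (a.X + X\{a}) + a.0)) + (rec X. a.b.(X\{a}\{b} + (a.X + X\{a}) + a.0))\{a}) + a.0) :: —b→ q2
  q2 = (rec X. a.b.(X\{a}\{b} + (a.X + X\{a}) + a.0))\{a}\{b} + (a.(rec X. a.b.(X\{a}\{b} + (a.X + X\{a}) + a.0)) + (rec X. a.b.(X\{a}\{b} + (a.X + X\{a}) + a.0))\{a}) + a.0 :: —a→ q0, —a→ q3
  q3 = 0 :: (no moves)
Bisimilarity quotient blocks:
  B0 = {p0}
  B1 = {p1}
  B2 = {p2}
  B3 = {q0}
  B4 = {q1}
  B5 = {q2}
  B6 = {q3}
p0 ∈ B0, q0 ∈ B3 → different blocks

not bisimilar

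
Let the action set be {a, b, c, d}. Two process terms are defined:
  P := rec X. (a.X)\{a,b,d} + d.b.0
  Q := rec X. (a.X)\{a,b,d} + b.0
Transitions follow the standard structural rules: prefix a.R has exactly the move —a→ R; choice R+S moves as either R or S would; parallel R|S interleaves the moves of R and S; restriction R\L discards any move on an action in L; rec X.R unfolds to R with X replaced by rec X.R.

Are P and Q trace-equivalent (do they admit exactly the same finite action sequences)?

trace-distinct — witness ⟨d⟩

Reachable graph of P (3 states):
  u0 = rec X. (a.X)\{a,b,d} + d.b.0 ⊢ —d→ u1
  u1 = b.0 ⊢ —b→ u2
  u2 = 0 ⊢ ·
Reachable graph of Q (2 states):
  v0 = rec X. (a.X)\{a,b,d} + b.0 ⊢ —b→ v1
  v1 = 0 ⊢ ·
Executing d from P (initial set {u0}):
  after d @ step 1: {u1}
  — P admits the full trace.
Executing d from Q (initial set {v0}):
  after d @ step 1: ∅ (Q stuck)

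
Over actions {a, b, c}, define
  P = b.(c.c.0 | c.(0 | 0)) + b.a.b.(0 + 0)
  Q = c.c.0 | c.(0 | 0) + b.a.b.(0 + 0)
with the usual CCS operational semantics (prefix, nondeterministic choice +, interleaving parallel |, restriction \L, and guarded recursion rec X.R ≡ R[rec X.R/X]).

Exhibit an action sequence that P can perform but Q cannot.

P's transition system — 10 states:
  m0 = b.(c.c.0 | c.(0 | 0)) + b.a.b.(0 + 0) has moves --b--▸ m1, --b--▸ m2
  m1 = a.b.(0 + 0) has moves --a--▸ m3
  m2 = c.c.0 | c.(0 | 0) has moves --c--▸ m4, --c--▸ m5
  m3 = b.(0 + 0) has moves --b--▸ m6
  m4 = c.0 | c.(0 | 0) has moves --c--▸ m7, --c--▸ m8
  m5 = c.c.0 | (0 | 0) has moves --c--▸ m8
  m6 = 0 + 0 has moves deadlocked
  m7 = 0 | c.(0 | 0) has moves --c--▸ m9
  m8 = c.0 | (0 | 0) has moves --c--▸ m9
  m9 = 0 | (0 | 0) has moves deadlocked
Q's transition system — 9 states:
  n0 = c.c.0 | c.(0 | 0) + b.a.b.(0 + 0) has moves --b--▸ n1, --c--▸ n2, --c--▸ n3
  n1 = a.b.(0 + 0) has moves --a--▸ n4
  n2 = c.0 | c.(0 | 0) has moves --c--▸ n5, --c--▸ n6
  n3 = c.c.0 | (0 | 0) has moves --c--▸ n6
  n4 = b.(0 + 0) has moves --b--▸ n7
  n5 = 0 | c.(0 | 0) has moves --c--▸ n8
  n6 = c.0 | (0 | 0) has moves --c--▸ n8
  n7 = 0 + 0 has moves deadlocked
  n8 = 0 | (0 | 0) has moves deadlocked
Executing bc from P (initial set {m0}):
  [1] b ⇒ {m1, m2}
  [2] c ⇒ {m4, m5}
  ✓ P
Executing bc from Q (initial set {n0}):
  [1] b ⇒ {n1}
  [2] c ⇒ ∅  — Q cannot continue

bc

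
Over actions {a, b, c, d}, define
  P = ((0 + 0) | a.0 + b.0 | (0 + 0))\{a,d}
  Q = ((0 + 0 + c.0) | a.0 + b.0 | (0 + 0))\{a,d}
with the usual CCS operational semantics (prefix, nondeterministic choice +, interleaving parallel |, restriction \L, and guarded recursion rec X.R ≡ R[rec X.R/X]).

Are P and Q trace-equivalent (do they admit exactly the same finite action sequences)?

trace-distinct — witness ⟨c⟩

P's transition system — 2 states:
  s0 = ((0 + 0) | a.0 + b.0 | (0 + 0))\{a,d} has moves -b-> s1
  s1 = (0 | (0 + 0))\{a,d} has moves ·
Q's transition system — 3 states:
  t0 = ((0 + 0 + c.0) | a.0 + b.0 | (0 + 0))\{a,d} has moves -b-> t1, -c-> t2
  t1 = (0 | (0 + 0))\{a,d} has moves ·
  t2 = (0 | a.0)\{a,d} has moves ·
Executing c from Q (initial set {t0}):
  after c @ step 1: {t2}
  ✓ Q
Executing c from P (initial set {s0}):
  after c @ step 1: ∅ (P stuck)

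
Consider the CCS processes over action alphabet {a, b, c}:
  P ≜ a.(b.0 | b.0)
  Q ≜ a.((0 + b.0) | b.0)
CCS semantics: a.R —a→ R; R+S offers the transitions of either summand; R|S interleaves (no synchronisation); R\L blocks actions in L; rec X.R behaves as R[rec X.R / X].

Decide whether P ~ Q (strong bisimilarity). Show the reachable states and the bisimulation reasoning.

Reachable graph of P (5 states):
  m0 = a.(b.0 | b.0) :: =a=> m1
  m1 = b.0 | b.0 :: =b=> m2, =b=> m3
  m2 = 0 | b.0 :: =b=> m4
  m3 = b.0 | 0 :: =b=> m4
  m4 = 0 | 0 :: deadlocked
Reachable graph of Q (5 states):
  n0 = a.((0 + b.0) | b.0) :: =a=> n1
  n1 = (0 + b.0) | b.0 :: =b=> n2, =b=> n3
  n2 = (0 + b.0) | 0 :: =b=> n4
  n3 = 0 | b.0 :: =b=> n4
  n4 = 0 | 0 :: deadlocked
Coarsest stable partition (strong bisimilarity classes):
  B0 = {m0, n0}
  B1 = {m1, n1}
  B2 = {m2, m3, n2, n3}
  B3 = {m4, n4}
m0 ∈ B0, n0 ∈ B0 → same block

YES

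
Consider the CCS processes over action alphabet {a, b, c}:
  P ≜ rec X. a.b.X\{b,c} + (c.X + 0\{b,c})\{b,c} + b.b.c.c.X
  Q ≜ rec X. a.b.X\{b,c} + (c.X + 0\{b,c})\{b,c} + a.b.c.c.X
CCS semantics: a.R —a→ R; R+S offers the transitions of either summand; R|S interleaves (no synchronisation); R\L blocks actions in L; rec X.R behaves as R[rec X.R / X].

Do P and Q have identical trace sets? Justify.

LTS(P): 7 reachable states
  m0 = rec X. a.b.X\{b,c} + (c.X + 0\{b,c})\{b,c} + b.b.c.c.X | -a-> m1, -b-> m2
  m1 = b.(rec X. a.b.X\{b,c} + (c.X + 0\{b,c})\{b,c} + b.b.c.c.X)\{b,c} | -b-> m3
  m2 = b.c.c.(rec X. a.b.X\{b,c} + (c.X + 0\{b,c})\{b,c} + b.b.c.c.X) | -b-> m4
  m3 = (rec X. a.b.X\{b,c} + (c.X + 0\{b,c})\{b,c} + b.b.c.c.X)\{b,c} | -a-> m5
  m4 = c.c.(rec X. a.b.X\{b,c} + (c.X + 0\{b,c})\{b,c} + b.b.c.c.X) | -c-> m6
  m5 = (b.(rec X. a.b.X\{b,c} + (c.X + 0\{b,c})\{b,c} + b.b.c.c.X)\{b,c})\{b,c} | deadlocked
  m6 = c.(rec X. a.b.X\{b,c} + (c.X + 0\{b,c})\{b,c} + b.b.c.c.X) | -c-> m0
LTS(Q): 8 reachable states
  n0 = rec X. a.b.X\{b,c} + (c.X + 0\{b,c})\{b,c} + a.b.c.c.X | -a-> n1, -a-> n2
  n1 = b.(rec X. a.b.X\{b,c} + (c.X + 0\{b,c})\{b,c} + a.b.c.c.X)\{b,c} | -b-> n3
  n2 = b.c.c.(rec X. a.b.X\{b,c} + (c.X + 0\{b,c})\{b,c} + a.b.c.c.X) | -b-> n4
  n3 = (rec X. a.b.X\{b,c} + (c.X + 0\{b,c})\{b,c} + a.b.c.c.X)\{b,c} | -a-> n5, -a-> n6
  n4 = c.c.(rec X. a.b.X\{b,c} + (c.X + 0\{b,c})\{b,c} + a.b.c.c.X) | -c-> n7
  n5 = (b.(rec X. a.b.X\{b,c} + (c.X + 0\{b,c})\{b,c} + a.b.c.c.X)\{b,c})\{b,c} | deadlocked
  n6 = (b.c.c.(rec X. a.b.X\{b,c} + (c.X + 0\{b,c})\{b,c} + a.b.c.c.X))\{b,c} | deadlocked
  n7 = c.(rec X. a.b.X\{b,c} + (c.X + 0\{b,c})\{b,c} + a.b.c.c.X) | -c-> n0
Run σ = ⟨b⟩ on P: start {m0}
  [1] b ⇒ {m2}
  ✓ P
Run σ = ⟨b⟩ on Q: start {n0}
  [1] b ⇒ ∅ (Q stuck)

NO — witness ⟨b⟩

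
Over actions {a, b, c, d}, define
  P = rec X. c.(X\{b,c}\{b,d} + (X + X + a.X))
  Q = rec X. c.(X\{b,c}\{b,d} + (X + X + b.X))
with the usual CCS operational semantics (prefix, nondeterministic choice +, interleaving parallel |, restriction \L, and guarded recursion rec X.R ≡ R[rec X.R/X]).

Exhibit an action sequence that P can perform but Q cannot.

ca

P's transition system — 2 states:
  u0 = rec X. c.(X\{b,c}\{b,d} + (X + X + a.X)) has moves —c→ u1
  u1 = (rec X. c.(X\{b,c}\{b,d} + (X + X + a.X)))\{b,c}\{b,d} + ((rec X. c.(X\{b,c}\{b,d} + (X + X + a.X))) + (rec X. c.(X\{b,c}\{b,d} + (X + X + a.X))) + a.(rec X. c.(X\{b,c}\{b,d} + (X + X + a.X)))) has moves —a→ u0, —c→ u1
Q's transition system — 2 states:
  v0 = rec X. c.(X\{b,c}\{b,d} + (X + X + b.X)) has moves —c→ v1
  v1 = (rec X. c.(X\{b,c}\{b,d} + (X + X + b.X)))\{b,c}\{b,d} + ((rec X. c.(X\{b,c}\{b,d} + (X + X + b.X))) + (rec X. c.(X\{b,c}\{b,d} + (X + X + b.X))) + b.(rec X. c.(X\{b,c}\{b,d} + (X + X + b.X)))) has moves —b→ v0, —c→ v1
Run σ = ⟨ca⟩ on P: start {u0}
  step 1 (c): {u1}
  step 2 (a): {u0}
  — P admits the full trace.
Run σ = ⟨ca⟩ on Q: start {v0}
  step 1 (c): {v1}
  step 2 (a): ∅  — Q cannot continue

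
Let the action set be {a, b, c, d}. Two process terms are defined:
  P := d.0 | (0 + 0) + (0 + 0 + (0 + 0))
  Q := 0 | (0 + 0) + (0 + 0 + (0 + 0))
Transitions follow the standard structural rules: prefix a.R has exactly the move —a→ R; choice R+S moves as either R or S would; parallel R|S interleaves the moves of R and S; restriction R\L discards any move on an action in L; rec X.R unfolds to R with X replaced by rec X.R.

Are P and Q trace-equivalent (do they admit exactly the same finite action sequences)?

P's transition system — 2 states:
  s0 = d.0 | (0 + 0) + (0 + 0 + (0 + 0)) ⊢ =d=> s1
  s1 = 0 | (0 + 0) ⊢ deadlocked
Q's transition system — 1 states:
  t0 = 0 | (0 + 0) + (0 + 0 + (0 + 0)) ⊢ deadlocked
Run σ = ⟨d⟩ on P: start {s0}
  step 1 (d): {s1}
  P completes σ.
Run σ = ⟨d⟩ on Q: start {t0}
  step 1 (d): ∅ (Q stuck)

traces(P) ≠ traces(Q) — witness ⟨d⟩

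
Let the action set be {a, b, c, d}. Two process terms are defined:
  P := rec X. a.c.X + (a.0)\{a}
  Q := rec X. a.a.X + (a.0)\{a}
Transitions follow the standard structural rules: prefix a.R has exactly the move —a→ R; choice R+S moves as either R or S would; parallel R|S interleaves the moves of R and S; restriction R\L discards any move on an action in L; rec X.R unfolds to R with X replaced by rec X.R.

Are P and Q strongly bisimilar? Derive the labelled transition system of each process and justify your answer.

P's transition system — 2 states:
  s0 = rec X. a.c.X + (a.0)\{a} :: -a-> s1
  s1 = c.(rec X. a.c.X + (a.0)\{a}) :: -c-> s0
Q's transition system — 2 states:
  t0 = rec X. a.a.X + (a.0)\{a} :: -a-> t1
  t1 = a.(rec X. a.a.X + (a.0)\{a}) :: -a-> t0
Coarsest stable partition (strong bisimilarity classes):
  B0 = {s0}
  B1 = {s1}
  B2 = {t0, t1}
s0 ∈ B0, t0 ∈ B2 → different blocks

NO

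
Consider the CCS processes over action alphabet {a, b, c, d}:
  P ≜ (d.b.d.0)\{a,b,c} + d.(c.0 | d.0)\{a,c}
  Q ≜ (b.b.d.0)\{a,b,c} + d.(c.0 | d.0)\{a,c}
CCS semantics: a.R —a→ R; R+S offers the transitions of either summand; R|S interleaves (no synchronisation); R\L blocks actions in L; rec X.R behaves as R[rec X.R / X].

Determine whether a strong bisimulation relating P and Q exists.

P ≁ Q

LTS(P): 4 reachable states
  s0 = (d.b.d.0)\{a,b,c} + d.(c.0 | d.0)\{a,c} has moves =d=> s1, =d=> s2
  s1 = (b.d.0)\{a,b,c} has moves (no moves)
  s2 = (c.0 | d.0)\{a,c} has moves =d=> s3
  s3 = (c.0 | 0)\{a,c} has moves (no moves)
LTS(Q): 3 reachable states
  t0 = (b.b.d.0)\{a,b,c} + d.(c.0 | d.0)\{a,c} has moves =d=> t1
  t1 = (c.0 | d.0)\{a,c} has moves =d=> t2
  t2 = (c.0 | 0)\{a,c} has moves (no moves)
Bisimilarity quotient blocks:
  B0 = {s0}
  B1 = {s1, s3, t2}
  B2 = {s2, t1}
  B3 = {t0}
s0 ∈ B0, t0 ∈ B3 → different blocks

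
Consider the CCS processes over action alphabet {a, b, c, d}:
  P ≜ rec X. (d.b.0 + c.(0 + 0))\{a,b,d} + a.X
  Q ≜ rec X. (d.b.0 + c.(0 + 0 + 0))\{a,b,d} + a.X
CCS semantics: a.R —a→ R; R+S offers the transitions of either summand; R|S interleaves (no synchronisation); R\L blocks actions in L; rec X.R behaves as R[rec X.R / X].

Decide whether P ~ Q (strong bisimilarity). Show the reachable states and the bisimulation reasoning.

YES

LTS(P): 2 reachable states
  m0 = rec X. (d.b.0 + c.(0 + 0))\{a,b,d} + a.X has moves ··a··> m0, ··c··> m1
  m1 = (0 + 0)\{a,b,d} has moves (no moves)
LTS(Q): 2 reachable states
  n0 = rec X. (d.b.0 + c.(0 + 0 + 0))\{a,b,d} + a.X has moves ··a··> n0, ··c··> n1
  n1 = (0 + 0 + 0)\{a,b,d} has moves (no moves)
Bisimilarity quotient blocks:
  B0 = {m0, n0}
  B1 = {m1, n1}
m0 ∈ B0, n0 ∈ B0 → same block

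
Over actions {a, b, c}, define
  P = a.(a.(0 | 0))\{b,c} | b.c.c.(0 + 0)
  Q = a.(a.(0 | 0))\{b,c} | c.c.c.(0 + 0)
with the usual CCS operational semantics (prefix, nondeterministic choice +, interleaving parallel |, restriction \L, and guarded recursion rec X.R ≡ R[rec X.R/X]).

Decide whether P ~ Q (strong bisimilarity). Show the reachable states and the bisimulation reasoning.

Reachable graph of P (12 states):
  u0 = a.(a.(0 | 0))\{b,c} | b.c.c.(0 + 0) ⊢ —a→ u1, —b→ u2
  u1 = (a.(0 | 0))\{b,c} | b.c.c.(0 + 0) ⊢ —a→ u3, —b→ u4
  u2 = a.(a.(0 | 0))\{b,c} | c.c.(0 + 0) ⊢ —a→ u4, —c→ u5
  u3 = (0 | 0)\{b,c} | b.c.c.(0 + 0) ⊢ —b→ u6
  u4 = (a.(0 | 0))\{b,c} | c.c.(0 + 0) ⊢ —a→ u6, —c→ u7
  u5 = a.(a.(0 | 0))\{b,c} | c.(0 + 0) ⊢ —a→ u7, —c→ u8
  u6 = (0 | 0)\{b,c} | c.c.(0 + 0) ⊢ —c→ u9
  u7 = (a.(0 | 0))\{b,c} | c.(0 + 0) ⊢ —a→ u9, —c→ u10
  u8 = a.(a.(0 | 0))\{b,c} | (0 + 0) ⊢ —a→ u10
  u9 = (0 | 0)\{b,c} | c.(0 + 0) ⊢ —c→ u11
  u10 = (a.(0 | 0))\{b,c} | (0 + 0) ⊢ —a→ u11
  u11 = (0 | 0)\{b,c} | (0 + 0) ⊢ (no moves)
Reachable graph of Q (12 states):
  v0 = a.(a.(0 | 0))\{b,c} | c.c.c.(0 + 0) ⊢ —a→ v1, —c→ v2
  v1 = (a.(0 | 0))\{b,c} | c.c.c.(0 + 0) ⊢ —a→ v3, —c→ v4
  v2 = a.(a.(0 | 0))\{b,c} | c.c.(0 + 0) ⊢ —a→ v4, —c→ v5
  v3 = (0 | 0)\{b,c} | c.c.c.(0 + 0) ⊢ —c→ v6
  v4 = (a.(0 | 0))\{b,c} | c.c.(0 + 0) ⊢ —a→ v6, —c→ v7
  v5 = a.(a.(0 | 0))\{b,c} | c.(0 + 0) ⊢ —a→ v7, —c→ v8
  v6 = (0 | 0)\{b,c} | c.c.(0 + 0) ⊢ —c→ v9
  v7 = (a.(0 | 0))\{b,c} | c.(0 + 0) ⊢ —a→ v9, —c→ v10
  v8 = a.(a.(0 | 0))\{b,c} | (0 + 0) ⊢ —a→ v10
  v9 = (0 | 0)\{b,c} | c.(0 + 0) ⊢ —c→ v11
  v10 = (a.(0 | 0))\{b,c} | (0 + 0) ⊢ —a→ v11
  v11 = (0 | 0)\{b,c} | (0 + 0) ⊢ (no moves)
Partition-refinement fixed point:
  B0 = {u0}
  B1 = {u1}
  B2 = {u4, v4}
  B3 = {u6, v6}
  B4 = {u9, v9}
  B5 = {u11, v11}
  B6 = {u7, v7}
  B7 = {u10, v10}
  B8 = {u3}
  B9 = {u2, v2}
  B10 = {u5, v5}
  B11 = {u8, v8}
  B12 = {v0}
  B13 = {v1}
  B14 = {v3}
u0 ∈ B0, v0 ∈ B12 → different blocks

P ≁ Q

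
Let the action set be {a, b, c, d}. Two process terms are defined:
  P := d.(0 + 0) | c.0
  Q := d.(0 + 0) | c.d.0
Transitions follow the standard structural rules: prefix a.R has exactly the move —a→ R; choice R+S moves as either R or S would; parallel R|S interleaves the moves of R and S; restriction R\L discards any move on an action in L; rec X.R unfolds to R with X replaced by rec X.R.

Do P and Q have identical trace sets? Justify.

traces(P) ≠ traces(Q) — witness ⟨cdd⟩

LTS(P): 4 reachable states
  s0 = d.(0 + 0) | c.0 → -c-> s1, -d-> s2
  s1 = d.(0 + 0) | 0 → -d-> s3
  s2 = (0 + 0) | c.0 → -c-> s3
  s3 = (0 + 0) | 0 → ∅
LTS(Q): 6 reachable states
  t0 = d.(0 + 0) | c.d.0 → -c-> t1, -d-> t2
  t1 = d.(0 + 0) | d.0 → -d-> t3, -d-> t4
  t2 = (0 + 0) | c.d.0 → -c-> t3
  t3 = (0 + 0) | d.0 → -d-> t5
  t4 = d.(0 + 0) | 0 → -d-> t5
  t5 = (0 + 0) | 0 → ∅
Executing cdd from Q (initial set {t0}):
  [1] c ⇒ {t1}
  [2] d ⇒ {t3, t4}
  [3] d ⇒ {t5}
  ✓ Q
Executing cdd from P (initial set {s0}):
  [1] c ⇒ {s1}
  [2] d ⇒ {s3}
  [3] d ⇒ ∅ (P stuck)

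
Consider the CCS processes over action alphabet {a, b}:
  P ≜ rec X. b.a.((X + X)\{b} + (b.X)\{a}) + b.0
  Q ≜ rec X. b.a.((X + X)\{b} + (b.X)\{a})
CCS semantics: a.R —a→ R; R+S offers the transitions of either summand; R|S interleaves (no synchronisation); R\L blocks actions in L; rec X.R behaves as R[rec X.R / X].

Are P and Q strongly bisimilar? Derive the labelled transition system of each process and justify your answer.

P's transition system — 7 states:
  u0 = rec X. b.a.((X + X)\{b} + (b.X)\{a}) + b.0 | =b=> u1, =b=> u2
  u1 = 0 | stopped
  u2 = a.(((rec X. b.a.((X + X)\{b} + (b.X)\{a}) + b.0) + (rec X. b.a.((X + X)\{b} + (b.X)\{a}) + b.0))\{b} + (b.(rec X. b.a.((X + X)\{b} + (b.X)\{a}) + b.0))\{a}) | =a=> u3
  u3 = ((rec X. b.a.((X + X)\{b} + (b.X)\{a}) + b.0) + (rec X. b.a.((X + X)\{b} + (b.X)\{a}) + b.0))\{b} + (b.(rec X. b.a.((X + X)\{b} + (b.X)\{a}) + b.0))\{a} | =b=> u4
  u4 = (rec X. b.a.((X + X)\{b} + (b.X)\{a}) + b.0)\{a} | =b=> u5, =b=> u6
  u5 = (a.(((rec X. b.a.((X + X)\{b} + (b.X)\{a}) + b.0) + (rec X. b.a.((X + X)\{b} + (b.X)\{a}) + b.0))\{b} + (b.(rec X. b.a.((X + X)\{b} + (b.X)\{a}) + b.0))\{a}))\{a} | stopped
  u6 = 0\{a} | stopped
Q's transition system — 5 states:
  v0 = rec X. b.a.((X + X)\{b} + (b.X)\{a}) | =b=> v1
  v1 = a.(((rec X. b.a.((X + X)\{b} + (b.X)\{a})) + (rec X. b.a.((X + X)\{b} + (b.X)\{a})))\{b} + (b.(rec X. b.a.((X + X)\{b} + (b.X)\{a})))\{a}) | =a=> v2
  v2 = ((rec X. b.a.((X + X)\{b} + (b.X)\{a})) + (rec X. b.a.((X + X)\{b} + (b.X)\{a})))\{b} + (b.(rec X. b.a.((X + X)\{b} + (b.X)\{a})))\{a} | =b=> v3
  v3 = (rec X. b.a.((X + X)\{b} + (b.X)\{a}))\{a} | =b=> v4
  v4 = (a.(((rec X. b.a.((X + X)\{b} + (b.X)\{a})) + (rec X. b.a.((X + X)\{b} + (b.X)\{a})))\{b} + (b.(rec X. b.a.((X + X)\{b} + (b.X)\{a})))\{a}))\{a} | stopped
Coarsest stable partition (strong bisimilarity classes):
  B0 = {u0}
  B1 = {u2, v1}
  B2 = {u3, v2}
  B3 = {u4, v3}
  B4 = {u1, u5, u6, v4}
  B5 = {v0}
u0 ∈ B0, v0 ∈ B5 → different blocks

P ≁ Q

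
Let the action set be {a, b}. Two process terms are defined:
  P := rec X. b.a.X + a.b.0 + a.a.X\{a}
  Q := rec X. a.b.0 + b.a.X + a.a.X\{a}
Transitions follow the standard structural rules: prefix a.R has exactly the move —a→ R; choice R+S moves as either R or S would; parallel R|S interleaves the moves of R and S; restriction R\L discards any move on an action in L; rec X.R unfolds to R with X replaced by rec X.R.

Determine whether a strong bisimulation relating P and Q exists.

YES

P's transition system — 7 states:
  s0 = rec X. b.a.X + a.b.0 + a.a.X\{a} has moves --a--▸ s1, --a--▸ s2, --b--▸ s3
  s1 = a.(rec X. b.a.X + a.b.0 + a.a.X\{a})\{a} has moves --a--▸ s4
  s2 = b.0 has moves --b--▸ s5
  s3 = a.(rec X. b.a.X + a.b.0 + a.a.X\{a}) has moves --a--▸ s0
  s4 = (rec X. b.a.X + a.b.0 + a.a.X\{a})\{a} has moves --b--▸ s6
  s5 = 0 has moves ·
  s6 = (a.(rec X. b.a.X + a.b.0 + a.a.X\{a}))\{a} has moves ·
Q's transition system — 7 states:
  t0 = rec X. a.b.0 + b.a.X + a.a.X\{a} has moves --a--▸ t1, --a--▸ t2, --b--▸ t3
  t1 = a.(rec X. a.b.0 + b.a.X + a.a.X\{a})\{a} has moves --a--▸ t4
  t2 = b.0 has moves --b--▸ t5
  t3 = a.(rec X. a.b.0 + b.a.X + a.a.X\{a}) has moves --a--▸ t0
  t4 = (rec X. a.b.0 + b.a.X + a.a.X\{a})\{a} has moves --b--▸ t6
  t5 = 0 has moves ·
  t6 = (a.(rec X. a.b.0 + b.a.X + a.a.X\{a}))\{a} has moves ·
Coarsest stable partition (strong bisimilarity classes):
  B0 = {s0, t0}
  B1 = {s2, s4, t2, t4}
  B2 = {s5, s6, t5, t6}
  B3 = {s3, t3}
  B4 = {s1, t1}
s0 ∈ B0, t0 ∈ B0 → same block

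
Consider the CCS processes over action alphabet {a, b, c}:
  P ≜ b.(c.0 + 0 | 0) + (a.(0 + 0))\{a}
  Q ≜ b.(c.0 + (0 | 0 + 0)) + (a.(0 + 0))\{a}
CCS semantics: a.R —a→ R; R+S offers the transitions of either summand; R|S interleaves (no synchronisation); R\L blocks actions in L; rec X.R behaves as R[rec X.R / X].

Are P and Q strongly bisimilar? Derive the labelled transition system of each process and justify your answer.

YES

P's transition system — 3 states:
  s0 = b.(c.0 + 0 | 0) + (a.(0 + 0))\{a} has moves --b--▸ s1
  s1 = c.0 + 0 | 0 has moves --c--▸ s2
  s2 = 0 has moves deadlocked
Q's transition system — 3 states:
  t0 = b.(c.0 + (0 | 0 + 0)) + (a.(0 + 0))\{a} has moves --b--▸ t1
  t1 = c.0 + (0 | 0 + 0) has moves --c--▸ t2
  t2 = 0 has moves deadlocked
Coarsest stable partition (strong bisimilarity classes):
  B0 = {s0, t0}
  B1 = {s1, t1}
  B2 = {s2, t2}
s0 ∈ B0, t0 ∈ B0 → same block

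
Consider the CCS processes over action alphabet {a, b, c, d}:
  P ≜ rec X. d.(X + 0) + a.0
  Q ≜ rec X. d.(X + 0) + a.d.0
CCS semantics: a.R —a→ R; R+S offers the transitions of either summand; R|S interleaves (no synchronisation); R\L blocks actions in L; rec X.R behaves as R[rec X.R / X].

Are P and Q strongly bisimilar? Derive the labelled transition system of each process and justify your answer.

P ≁ Q

P's transition system — 3 states:
  m0 = rec X. d.(X + 0) + a.0 | ··a··> m1, ··d··> m2
  m1 = 0 | ∅
  m2 = (rec X. d.(X + 0) + a.0) + 0 | ··a··> m1, ··d··> m2
Q's transition system — 4 states:
  n0 = rec X. d.(X + 0) + a.d.0 | ··a··> n1, ··d··> n2
  n1 = d.0 | ··d··> n3
  n2 = (rec X. d.(X + 0) + a.d.0) + 0 | ··a··> n1, ··d··> n2
  n3 = 0 | ∅
Bisimilarity quotient blocks:
  B0 = {m0, m2}
  B1 = {m1, n3}
  B2 = {n0, n2}
  B3 = {n1}
m0 ∈ B0, n0 ∈ B2 → different blocks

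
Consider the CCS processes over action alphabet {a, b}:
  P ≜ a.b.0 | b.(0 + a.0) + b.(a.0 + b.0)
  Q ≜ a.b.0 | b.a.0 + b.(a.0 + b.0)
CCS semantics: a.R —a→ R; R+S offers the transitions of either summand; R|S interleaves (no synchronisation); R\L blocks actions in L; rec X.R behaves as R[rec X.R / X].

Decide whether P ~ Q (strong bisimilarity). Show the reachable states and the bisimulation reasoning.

P ~ Q

LTS(P): 11 reachable states
  p0 = a.b.0 | b.(0 + a.0) + b.(a.0 + b.0) ⊢ ··a··> p1, ··b··> p2, ··b··> p3
  p1 = b.0 | b.(0 + a.0) ⊢ ··b··> p4, ··b··> p5
  p2 = a.0 + b.0 ⊢ ··a··> p6, ··b··> p6
  p3 = a.b.0 | (0 + a.0) ⊢ ··a··> p5, ··a··> p7
  p4 = 0 | b.(0 + a.0) ⊢ ··b··> p8
  p5 = b.0 | (0 + a.0) ⊢ ··a··> p9, ··b··> p8
  p6 = 0 ⊢ (no moves)
  p7 = a.b.0 | 0 ⊢ ··a··> p9
  p8 = 0 | (0 + a.0) ⊢ ··a··> p10
  p9 = b.0 | 0 ⊢ ··b··> p10
  p10 = 0 | 0 ⊢ (no moves)
LTS(Q): 11 reachable states
  q0 = a.b.0 | b.a.0 + b.(a.0 + b.0) ⊢ ··a··> q1, ··b··> q2, ··b··> q3
  q1 = b.0 | b.a.0 ⊢ ··b··> q4, ··b··> q5
  q2 = a.0 + b.0 ⊢ ··a··> q6, ··b··> q6
  q3 = a.b.0 | a.0 ⊢ ··a··> q5, ··a··> q7
  q4 = 0 | b.a.0 ⊢ ··b··> q8
  q5 = b.0 | a.0 ⊢ ··a··> q9, ··b··> q8
  q6 = 0 ⊢ (no moves)
  q7 = a.b.0 | 0 ⊢ ··a··> q9
  q8 = 0 | a.0 ⊢ ··a··> q10
  q9 = b.0 | 0 ⊢ ··b··> q10
  q10 = 0 | 0 ⊢ (no moves)
Partition-refinement fixed point:
  B0 = {p0, q0}
  B1 = {p1, q1}
  B2 = {p4, q4}
  B3 = {p8, q8}
  B4 = {p10, p6, q10, q6}
  B5 = {p5, q5}
  B6 = {p9, q9}
  B7 = {p3, q3}
  B8 = {p7, q7}
  B9 = {p2, q2}
p0 ∈ B0, q0 ∈ B0 → same block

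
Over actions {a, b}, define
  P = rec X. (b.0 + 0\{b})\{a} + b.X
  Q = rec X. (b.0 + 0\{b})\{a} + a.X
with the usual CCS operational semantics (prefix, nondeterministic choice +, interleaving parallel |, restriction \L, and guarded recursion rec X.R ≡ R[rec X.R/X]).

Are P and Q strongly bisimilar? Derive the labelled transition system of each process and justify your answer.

NO

Reachable graph of P (2 states):
  s0 = rec X. (b.0 + 0\{b})\{a} + b.X :: =b=> s0, =b=> s1
  s1 = 0\{a} :: deadlocked
Reachable graph of Q (2 states):
  t0 = rec X. (b.0 + 0\{b})\{a} + a.X :: =a=> t0, =b=> t1
  t1 = 0\{a} :: deadlocked
Partition-refinement fixed point:
  B0 = {s0}
  B1 = {s1, t1}
  B2 = {t0}
s0 ∈ B0, t0 ∈ B2 → different blocks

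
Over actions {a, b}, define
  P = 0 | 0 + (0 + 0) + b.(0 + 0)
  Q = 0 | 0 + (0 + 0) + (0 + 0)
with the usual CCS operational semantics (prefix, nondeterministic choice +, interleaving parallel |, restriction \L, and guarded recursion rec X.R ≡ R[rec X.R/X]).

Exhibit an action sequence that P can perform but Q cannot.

Reachable graph of P (2 states):
  p0 = 0 | 0 + (0 + 0) + b.(0 + 0) → --b--▸ p1
  p1 = 0 + 0 → ∅
Reachable graph of Q (1 states):
  q0 = 0 | 0 + (0 + 0) + (0 + 0) → ∅
Run σ = ⟨b⟩ on P: start {p0}
  step 1 (b): {p1}
  P completes σ.
Run σ = ⟨b⟩ on Q: start {q0}
  step 1 (b): no successor for Q

b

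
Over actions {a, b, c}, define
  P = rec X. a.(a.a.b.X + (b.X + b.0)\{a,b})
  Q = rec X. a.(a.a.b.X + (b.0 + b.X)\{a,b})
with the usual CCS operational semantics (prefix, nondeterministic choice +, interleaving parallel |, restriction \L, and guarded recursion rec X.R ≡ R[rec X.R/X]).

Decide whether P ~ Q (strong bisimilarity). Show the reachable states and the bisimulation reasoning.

P's transition system — 4 states:
  u0 = rec X. a.(a.a.b.X + (b.X + b.0)\{a,b}) | —a→ u1
  u1 = a.a.b.(rec X. a.(a.a.b.X + (b.X + b.0)\{a,b})) + (b.(rec X. a.(a.a.b.X + (b.X + b.0)\{a,b})) + b.0)\{a,b} | —a→ u2
  u2 = a.b.(rec X. a.(a.a.b.X + (b.X + b.0)\{a,b})) | —a→ u3
  u3 = b.(rec X. a.(a.a.b.X + (b.X + b.0)\{a,b})) | —b→ u0
Q's transition system — 4 states:
  v0 = rec X. a.(a.a.b.X + (b.0 + b.X)\{a,b}) | —a→ v1
  v1 = a.a.b.(rec X. a.(a.a.b.X + (b.0 + b.X)\{a,b})) + (b.0 + b.(rec X. a.(a.a.b.X + (b.0 + b.X)\{a,b})))\{a,b} | —a→ v2
  v2 = a.b.(rec X. a.(a.a.b.X + (b.0 + b.X)\{a,b})) | —a→ v3
  v3 = b.(rec X. a.(a.a.b.X + (b.0 + b.X)\{a,b})) | —b→ v0
Partition-refinement fixed point:
  B0 = {u0, v0}
  B1 = {u1, v1}
  B2 = {u2, v2}
  B3 = {u3, v3}
u0 ∈ B0, v0 ∈ B0 → same block

P ~ Q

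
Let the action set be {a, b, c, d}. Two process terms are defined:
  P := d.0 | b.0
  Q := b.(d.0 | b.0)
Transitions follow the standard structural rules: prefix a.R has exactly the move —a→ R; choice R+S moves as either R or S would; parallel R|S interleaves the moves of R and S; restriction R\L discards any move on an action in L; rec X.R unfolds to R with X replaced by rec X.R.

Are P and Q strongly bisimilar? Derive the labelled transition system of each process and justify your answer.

P ≁ Q

P's transition system — 4 states:
  s0 = d.0 | b.0 :: --b--▸ s1, --d--▸ s2
  s1 = d.0 | 0 :: --d--▸ s3
  s2 = 0 | b.0 :: --b--▸ s3
  s3 = 0 | 0 :: stopped
Q's transition system — 5 states:
  t0 = b.(d.0 | b.0) :: --b--▸ t1
  t1 = d.0 | b.0 :: --b--▸ t2, --d--▸ t3
  t2 = d.0 | 0 :: --d--▸ t4
  t3 = 0 | b.0 :: --b--▸ t4
  t4 = 0 | 0 :: stopped
Bisimilarity quotient blocks:
  B0 = {s0, t1}
  B1 = {s1, t2}
  B2 = {s3, t4}
  B3 = {s2, t3}
  B4 = {t0}
s0 ∈ B0, t0 ∈ B4 → different blocks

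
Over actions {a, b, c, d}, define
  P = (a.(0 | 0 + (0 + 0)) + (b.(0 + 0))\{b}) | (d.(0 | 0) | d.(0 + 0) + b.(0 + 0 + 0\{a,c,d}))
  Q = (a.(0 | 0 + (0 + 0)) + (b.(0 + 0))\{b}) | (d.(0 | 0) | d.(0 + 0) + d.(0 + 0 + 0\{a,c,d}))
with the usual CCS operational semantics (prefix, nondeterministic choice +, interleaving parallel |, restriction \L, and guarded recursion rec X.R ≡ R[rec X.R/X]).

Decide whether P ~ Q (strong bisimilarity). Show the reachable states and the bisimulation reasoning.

Reachable graph of P (10 states):
  s0 = (a.(0 | 0 + (0 + 0)) + (b.(0 + 0))\{b}) | (d.(0 | 0) | d.(0 + 0) + b.(0 + 0 + 0\{a,c,d})) :: -a-> s1, -b-> s2, -d-> s3, -d-> s4
  s1 = (0 | 0 + (0 + 0)) | (d.(0 | 0) | d.(0 + 0) + b.(0 + 0 + 0\{a,c,d})) :: -b-> s5, -d-> s6, -d-> s7
  s2 = (a.(0 | 0 + (0 + 0)) + (b.(0 + 0))\{b}) | (0 + 0 + 0\{a,c,d}) :: -a-> s5
  s3 = (a.(0 | 0 + (0 + 0)) + (b.(0 + 0))\{b}) | (0 | 0 | d.(0 + 0)) :: -a-> s6, -d-> s8
  s4 = (a.(0 | 0 + (0 + 0)) + (b.(0 + 0))\{b}) | (d.(0 | 0) | (0 + 0)) :: -a-> s7, -d-> s8
  s5 = (0 | 0 + (0 + 0)) | (0 + 0 + 0\{a,c,d}) :: (no moves)
  s6 = (0 | 0 + (0 + 0)) | (0 | 0 | d.(0 + 0)) :: -d-> s9
  s7 = (0 | 0 + (0 + 0)) | (d.(0 | 0) | (0 + 0)) :: -d-> s9
  s8 = (a.(0 | 0 + (0 + 0)) + (b.(0 + 0))\{b}) | (0 | 0 | (0 + 0)) :: -a-> s9
  s9 = (0 | 0 + (0 + 0)) | (0 | 0 | (0 + 0)) :: (no moves)
Reachable graph of Q (10 states):
  t0 = (a.(0 | 0 + (0 + 0)) + (b.(0 + 0))\{b}) | (d.(0 | 0) | d.(0 + 0) + d.(0 + 0 + 0\{a,c,d})) :: -a-> t1, -d-> t2, -d-> t3, -d-> t4
  t1 = (0 | 0 + (0 + 0)) | (d.(0 | 0) | d.(0 + 0) + d.(0 + 0 + 0\{a,c,d})) :: -d-> t5, -d-> t6, -d-> t7
  t2 = (a.(0 | 0 + (0 + 0)) + (b.(0 + 0))\{b}) | (0 + 0 + 0\{a,c,d}) :: -a-> t5
  t3 = (a.(0 | 0 + (0 + 0)) + (b.(0 + 0))\{b}) | (0 | 0 | d.(0 + 0)) :: -a-> t6, -d-> t8
  t4 = (a.(0 | 0 + (0 + 0)) + (b.(0 + 0))\{b}) | (d.(0 | 0) | (0 + 0)) :: -a-> t7, -d-> t8
  t5 = (0 | 0 + (0 + 0)) | (0 + 0 + 0\{a,c,d}) :: (no moves)
  t6 = (0 | 0 + (0 + 0)) | (0 | 0 | d.(0 + 0)) :: -d-> t9
  t7 = (0 | 0 + (0 + 0)) | (d.(0 | 0) | (0 + 0)) :: -d-> t9
  t8 = (a.(0 | 0 + (0 + 0)) + (b.(0 + 0))\{b}) | (0 | 0 | (0 + 0)) :: -a-> t9
  t9 = (0 | 0 + (0 + 0)) | (0 | 0 | (0 + 0)) :: (no moves)
Partition-refinement fixed point:
  B0 = {s0}
  B1 = {s3, s4, t3, t4}
  B2 = {s6, s7, t6, t7}
  B3 = {s5, s9, t5, t9}
  B4 = {s2, s8, t2, t8}
  B5 = {s1}
  B6 = {t0}
  B7 = {t1}
s0 ∈ B0, t0 ∈ B6 → different blocks

NO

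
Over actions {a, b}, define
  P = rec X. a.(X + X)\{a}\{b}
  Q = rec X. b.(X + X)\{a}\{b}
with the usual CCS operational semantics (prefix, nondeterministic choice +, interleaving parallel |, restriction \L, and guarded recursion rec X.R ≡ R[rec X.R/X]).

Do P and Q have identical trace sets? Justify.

Reachable graph of P (2 states):
  s0 = rec X. a.(X + X)\{a}\{b} :: ··a··> s1
  s1 = ((rec X. a.(X + X)\{a}\{b}) + (rec X. a.(X + X)\{a}\{b}))\{a}\{b} :: ∅
Reachable graph of Q (2 states):
  t0 = rec X. b.(X + X)\{a}\{b} :: ··b··> t1
  t1 = ((rec X. b.(X + X)\{a}\{b}) + (rec X. b.(X + X)\{a}\{b}))\{a}\{b} :: ∅
Trace ⟨a⟩ through P, begin at {s0}:
  step 1 (a): {s1}
  ✓ P
Trace ⟨a⟩ through Q, begin at {t0}:
  step 1 (a): ∅  — Q cannot continue

NO — witness ⟨a⟩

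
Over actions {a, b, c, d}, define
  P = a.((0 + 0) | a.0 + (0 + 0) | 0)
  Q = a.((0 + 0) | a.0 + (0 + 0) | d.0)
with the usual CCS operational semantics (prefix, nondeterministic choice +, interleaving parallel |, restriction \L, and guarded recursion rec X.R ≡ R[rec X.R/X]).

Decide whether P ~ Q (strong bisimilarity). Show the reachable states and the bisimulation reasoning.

P's transition system — 3 states:
  u0 = a.((0 + 0) | a.0 + (0 + 0) | 0) :: ··a··> u1
  u1 = (0 + 0) | a.0 + (0 + 0) | 0 :: ··a··> u2
  u2 = (0 + 0) | 0 :: ∅
Q's transition system — 3 states:
  v0 = a.((0 + 0) | a.0 + (0 + 0) | d.0) :: ··a··> v1
  v1 = (0 + 0) | a.0 + (0 + 0) | d.0 :: ··a··> v2, ··d··> v2
  v2 = (0 + 0) | 0 :: ∅
Bisimilarity quotient blocks:
  B0 = {u0}
  B1 = {u1}
  B2 = {u2, v2}
  B3 = {v0}
  B4 = {v1}
u0 ∈ B0, v0 ∈ B3 → different blocks

not bisimilar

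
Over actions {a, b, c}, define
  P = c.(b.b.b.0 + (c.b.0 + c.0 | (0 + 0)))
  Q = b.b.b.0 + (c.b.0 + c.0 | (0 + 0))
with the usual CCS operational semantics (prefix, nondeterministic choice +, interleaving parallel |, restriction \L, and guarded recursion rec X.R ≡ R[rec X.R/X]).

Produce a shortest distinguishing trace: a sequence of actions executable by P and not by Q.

cc

LTS(P): 6 reachable states
  p0 = c.(b.b.b.0 + (c.b.0 + c.0 | (0 + 0))) :: -c-> p1
  p1 = b.b.b.0 + (c.b.0 + c.0 | (0 + 0)) :: -b-> p2, -c-> p3, -c-> p4
  p2 = b.b.0 :: -b-> p4
  p3 = 0 | (0 + 0) :: ·
  p4 = b.0 :: -b-> p5
  p5 = 0 :: ·
LTS(Q): 5 reachable states
  q0 = b.b.b.0 + (c.b.0 + c.0 | (0 + 0)) :: -b-> q1, -c-> q2, -c-> q3
  q1 = b.b.0 :: -b-> q3
  q2 = 0 | (0 + 0) :: ·
  q3 = b.0 :: -b-> q4
  q4 = 0 :: ·
Run σ = ⟨cc⟩ on P: start {p0}
  step 1 (c): {p1}
  step 2 (c): {p3, p4}
  — P admits the full trace.
Run σ = ⟨cc⟩ on Q: start {q0}
  step 1 (c): {q2, q3}
  step 2 (c): ∅ (Q stuck)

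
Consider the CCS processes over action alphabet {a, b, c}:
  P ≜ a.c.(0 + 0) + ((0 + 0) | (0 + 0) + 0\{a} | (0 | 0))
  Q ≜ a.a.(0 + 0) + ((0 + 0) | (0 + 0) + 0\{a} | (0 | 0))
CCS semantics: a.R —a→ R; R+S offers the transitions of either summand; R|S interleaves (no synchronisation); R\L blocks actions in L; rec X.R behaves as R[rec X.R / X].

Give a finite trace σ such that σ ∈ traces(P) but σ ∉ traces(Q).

ac

LTS(P): 3 reachable states
  s0 = a.c.(0 + 0) + ((0 + 0) | (0 + 0) + 0\{a} | (0 | 0)) has moves =a=> s1
  s1 = c.(0 + 0) has moves =c=> s2
  s2 = 0 + 0 has moves ∅
LTS(Q): 3 reachable states
  t0 = a.a.(0 + 0) + ((0 + 0) | (0 + 0) + 0\{a} | (0 | 0)) has moves =a=> t1
  t1 = a.(0 + 0) has moves =a=> t2
  t2 = 0 + 0 has moves ∅
Executing ac from P (initial set {s0}):
  after a @ step 1: {s1}
  after c @ step 2: {s2}
  ✓ P
Executing ac from Q (initial set {t0}):
  after a @ step 1: {t1}
  after c @ step 2: no successor for Q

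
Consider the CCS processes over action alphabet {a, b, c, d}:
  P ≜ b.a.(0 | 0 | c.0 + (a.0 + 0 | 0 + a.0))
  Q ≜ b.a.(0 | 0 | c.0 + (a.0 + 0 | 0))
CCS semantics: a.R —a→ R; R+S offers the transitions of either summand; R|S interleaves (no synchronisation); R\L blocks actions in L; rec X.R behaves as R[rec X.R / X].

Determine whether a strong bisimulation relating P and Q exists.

LTS(P): 5 reachable states
  m0 = b.a.(0 | 0 | c.0 + (a.0 + 0 | 0 + a.0)) has moves —b→ m1
  m1 = a.(0 | 0 | c.0 + (a.0 + 0 | 0 + a.0)) has moves —a→ m2
  m2 = 0 | 0 | c.0 + (a.0 + 0 | 0 + a.0) has moves —a→ m3, —c→ m4
  m3 = 0 has moves stopped
  m4 = 0 | 0 | 0 has moves stopped
LTS(Q): 5 reachable states
  n0 = b.a.(0 | 0 | c.0 + (a.0 + 0 | 0)) has moves —b→ n1
  n1 = a.(0 | 0 | c.0 + (a.0 + 0 | 0)) has moves —a→ n2
  n2 = 0 | 0 | c.0 + (a.0 + 0 | 0) has moves —a→ n3, —c→ n4
  n3 = 0 has moves stopped
  n4 = 0 | 0 | 0 has moves stopped
Bisimilarity quotient blocks:
  B0 = {m0, n0}
  B1 = {m1, n1}
  B2 = {m2, n2}
  B3 = {m3, m4, n3, n4}
m0 ∈ B0, n0 ∈ B0 → same block

YES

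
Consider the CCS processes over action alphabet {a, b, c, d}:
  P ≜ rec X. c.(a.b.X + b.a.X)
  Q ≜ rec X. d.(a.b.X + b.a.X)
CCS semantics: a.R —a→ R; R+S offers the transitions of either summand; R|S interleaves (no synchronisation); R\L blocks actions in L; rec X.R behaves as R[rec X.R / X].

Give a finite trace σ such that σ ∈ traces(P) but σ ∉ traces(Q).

P's transition system — 4 states:
  p0 = rec X. c.(a.b.X + b.a.X) ⊢ =c=> p1
  p1 = a.b.(rec X. c.(a.b.X + b.a.X)) + b.a.(rec X. c.(a.b.X + b.a.X)) ⊢ =a=> p2, =b=> p3
  p2 = b.(rec X. c.(a.b.X + b.a.X)) ⊢ =b=> p0
  p3 = a.(rec X. c.(a.b.X + b.a.X)) ⊢ =a=> p0
Q's transition system — 4 states:
  q0 = rec X. d.(a.b.X + b.a.X) ⊢ =d=> q1
  q1 = a.b.(rec X. d.(a.b.X + b.a.X)) + b.a.(rec X. d.(a.b.X + b.a.X)) ⊢ =a=> q2, =b=> q3
  q2 = b.(rec X. d.(a.b.X + b.a.X)) ⊢ =b=> q0
  q3 = a.(rec X. d.(a.b.X + b.a.X)) ⊢ =a=> q0
Run σ = ⟨c⟩ on P: start {p0}
  after c @ step 1: {p1}
  ✓ P
Run σ = ⟨c⟩ on Q: start {q0}
  after c @ step 1: ∅  — Q cannot continue

c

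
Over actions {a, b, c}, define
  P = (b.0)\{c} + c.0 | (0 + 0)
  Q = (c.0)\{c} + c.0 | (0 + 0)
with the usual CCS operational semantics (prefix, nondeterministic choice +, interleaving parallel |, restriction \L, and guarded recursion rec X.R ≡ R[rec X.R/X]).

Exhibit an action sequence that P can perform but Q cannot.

b

P's transition system — 3 states:
  s0 = (b.0)\{c} + c.0 | (0 + 0) → --b--▸ s1, --c--▸ s2
  s1 = 0\{c} → ·
  s2 = 0 | (0 + 0) → ·
Q's transition system — 2 states:
  t0 = (c.0)\{c} + c.0 | (0 + 0) → --c--▸ t1
  t1 = 0 | (0 + 0) → ·
Run σ = ⟨b⟩ on P: start {s0}
  step 1 (b): {s1}
  P completes σ.
Run σ = ⟨b⟩ on Q: start {t0}
  step 1 (b): ∅  — Q cannot continue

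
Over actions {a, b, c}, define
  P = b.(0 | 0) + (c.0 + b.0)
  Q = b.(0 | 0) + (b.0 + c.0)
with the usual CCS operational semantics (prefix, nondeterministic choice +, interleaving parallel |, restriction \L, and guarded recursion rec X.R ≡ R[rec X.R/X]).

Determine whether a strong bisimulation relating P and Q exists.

LTS(P): 3 reachable states
  m0 = b.(0 | 0) + (c.0 + b.0) ⊢ —b→ m1, —b→ m2, —c→ m1
  m1 = 0 ⊢ deadlocked
  m2 = 0 | 0 ⊢ deadlocked
LTS(Q): 3 reachable states
  n0 = b.(0 | 0) + (b.0 + c.0) ⊢ —b→ n1, —b→ n2, —c→ n1
  n1 = 0 ⊢ deadlocked
  n2 = 0 | 0 ⊢ deadlocked
Bisimilarity quotient blocks:
  B0 = {m0, n0}
  B1 = {m1, m2, n1, n2}
m0 ∈ B0, n0 ∈ B0 → same block

YES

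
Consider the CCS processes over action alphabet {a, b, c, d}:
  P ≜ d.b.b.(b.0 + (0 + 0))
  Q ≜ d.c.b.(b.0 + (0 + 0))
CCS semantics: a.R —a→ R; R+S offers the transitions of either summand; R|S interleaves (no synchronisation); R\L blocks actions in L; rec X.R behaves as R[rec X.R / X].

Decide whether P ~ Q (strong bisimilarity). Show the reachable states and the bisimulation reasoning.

NO

LTS(P): 5 reachable states
  u0 = d.b.b.(b.0 + (0 + 0)) :: -d-> u1
  u1 = b.b.(b.0 + (0 + 0)) :: -b-> u2
  u2 = b.(b.0 + (0 + 0)) :: -b-> u3
  u3 = b.0 + (0 + 0) :: -b-> u4
  u4 = 0 :: deadlocked
LTS(Q): 5 reachable states
  v0 = d.c.b.(b.0 + (0 + 0)) :: -d-> v1
  v1 = c.b.(b.0 + (0 + 0)) :: -c-> v2
  v2 = b.(b.0 + (0 + 0)) :: -b-> v3
  v3 = b.0 + (0 + 0) :: -b-> v4
  v4 = 0 :: deadlocked
Partition-refinement fixed point:
  B0 = {u0}
  B1 = {u1}
  B2 = {u2, v2}
  B3 = {u3, v3}
  B4 = {u4, v4}
  B5 = {v0}
  B6 = {v1}
u0 ∈ B0, v0 ∈ B5 → different blocks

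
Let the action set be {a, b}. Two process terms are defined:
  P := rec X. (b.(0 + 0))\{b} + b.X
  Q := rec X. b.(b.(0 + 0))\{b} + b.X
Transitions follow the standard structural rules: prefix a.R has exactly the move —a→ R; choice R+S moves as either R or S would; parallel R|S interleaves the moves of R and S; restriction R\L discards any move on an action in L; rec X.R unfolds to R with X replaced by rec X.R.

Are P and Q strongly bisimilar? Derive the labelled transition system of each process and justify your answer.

not bisimilar

P's transition system — 1 states:
  u0 = rec X. (b.(0 + 0))\{b} + b.X ⊢ -b-> u0
Q's transition system — 2 states:
  v0 = rec X. b.(b.(0 + 0))\{b} + b.X ⊢ -b-> v0, -b-> v1
  v1 = (b.(0 + 0))\{b} ⊢ ·
Coarsest stable partition (strong bisimilarity classes):
  B0 = {u0}
  B1 = {v0}
  B2 = {v1}
u0 ∈ B0, v0 ∈ B1 → different blocks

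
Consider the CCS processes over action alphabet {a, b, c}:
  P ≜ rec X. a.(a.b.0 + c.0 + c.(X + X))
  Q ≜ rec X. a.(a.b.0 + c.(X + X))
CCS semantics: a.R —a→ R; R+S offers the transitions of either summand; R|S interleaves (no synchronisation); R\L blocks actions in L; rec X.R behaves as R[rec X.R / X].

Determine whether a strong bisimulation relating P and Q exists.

P's transition system — 5 states:
  s0 = rec X. a.(a.b.0 + c.0 + c.(X + X)) :: ··a··> s1
  s1 = a.b.0 + c.0 + c.((rec X. a.(a.b.0 + c.0 + c.(X + X))) + (rec X. a.(a.b.0 + c.0 + c.(X + X)))) :: ··a··> s2, ··c··> s3, ··c··> s4
  s2 = b.0 :: ··b··> s4
  s3 = (rec X. a.(a.b.0 + c.0 + c.(X + X))) + (rec X. a.(a.b.0 + c.0 + c.(X + X))) :: ··a··> s1
  s4 = 0 :: deadlocked
Q's transition system — 5 states:
  t0 = rec X. a.(a.b.0 + c.(X + X)) :: ··a··> t1
  t1 = a.b.0 + c.((rec X. a.(a.b.0 + c.(X + X))) + (rec X. a.(a.b.0 + c.(X + X)))) :: ··a··> t2, ··c··> t3
  t2 = b.0 :: ··b··> t4
  t3 = (rec X. a.(a.b.0 + c.(X + X))) + (rec X. a.(a.b.0 + c.(X + X))) :: ··a··> t1
  t4 = 0 :: deadlocked
Coarsest stable partition (strong bisimilarity classes):
  B0 = {s0, s3}
  B1 = {s1}
  B2 = {s2, t2}
  B3 = {s4, t4}
  B4 = {t0, t3}
  B5 = {t1}
s0 ∈ B0, t0 ∈ B4 → different blocks

NO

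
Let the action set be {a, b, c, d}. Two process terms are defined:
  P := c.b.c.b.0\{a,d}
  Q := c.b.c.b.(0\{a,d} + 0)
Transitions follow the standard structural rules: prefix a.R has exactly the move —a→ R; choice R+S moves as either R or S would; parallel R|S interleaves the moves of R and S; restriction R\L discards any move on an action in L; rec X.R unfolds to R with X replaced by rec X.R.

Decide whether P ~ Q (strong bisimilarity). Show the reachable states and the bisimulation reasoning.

Reachable graph of P (5 states):
  s0 = c.b.c.b.0\{a,d} | -c-> s1
  s1 = b.c.b.0\{a,d} | -b-> s2
  s2 = c.b.0\{a,d} | -c-> s3
  s3 = b.0\{a,d} | -b-> s4
  s4 = 0\{a,d} | ∅
Reachable graph of Q (5 states):
  t0 = c.b.c.b.(0\{a,d} + 0) | -c-> t1
  t1 = b.c.b.(0\{a,d} + 0) | -b-> t2
  t2 = c.b.(0\{a,d} + 0) | -c-> t3
  t3 = b.(0\{a,d} + 0) | -b-> t4
  t4 = 0\{a,d} + 0 | ∅
Coarsest stable partition (strong bisimilarity classes):
  B0 = {s0, t0}
  B1 = {s1, t1}
  B2 = {s2, t2}
  B3 = {s3, t3}
  B4 = {s4, t4}
s0 ∈ B0, t0 ∈ B0 → same block

YES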